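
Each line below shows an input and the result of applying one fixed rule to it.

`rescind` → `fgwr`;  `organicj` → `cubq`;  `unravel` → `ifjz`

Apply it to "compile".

qaws

The pattern: shift every letter 12 places backward in the alphabet (wrapping around), then keep every other character starting from the first (positions 1st, 3rd, 5th, ...).
Applying both steps to "compile": "qcadwzs", then "qaws".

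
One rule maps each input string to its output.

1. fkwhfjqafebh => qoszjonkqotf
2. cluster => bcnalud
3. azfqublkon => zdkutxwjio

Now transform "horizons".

The pattern: shift every letter 9 places forward in the alphabet (wrapping around), then move the first 3 characters to the end (rotate left by 3).
"horizons" → "qxarixwb" → "rixwbqxa".
(Check on "fkwhfjqafebh": → "otfqoszjonkq" → "qoszjonkqotf" ✓)

rixwbqxa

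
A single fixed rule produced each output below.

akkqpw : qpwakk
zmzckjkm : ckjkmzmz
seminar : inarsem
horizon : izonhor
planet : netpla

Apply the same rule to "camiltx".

iltxcam

In each case the input is transformed by: move the first 3 characters to the end (rotate left by 3).
For "camiltx" the result is "iltxcam".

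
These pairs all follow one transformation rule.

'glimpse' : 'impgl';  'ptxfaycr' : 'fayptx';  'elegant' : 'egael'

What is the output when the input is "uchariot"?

Rule — delete the last 2 characters, then move the last 3 characters to the front (rotate right by 3).
"uchariot" → "uchari" → "ariuch".

ariuch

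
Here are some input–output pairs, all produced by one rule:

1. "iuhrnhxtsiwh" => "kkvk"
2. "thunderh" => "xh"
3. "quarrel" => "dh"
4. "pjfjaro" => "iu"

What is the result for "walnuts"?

ow

The rule is to shift every letter 3 places forward in the alphabet (wrapping around), then keep one character in every 3, starting at position 3 (positions 3rd, 6th, 9th, ...).
Starting from "walnuts": after the first operation, "zdoqxwv"; after the second, "ow".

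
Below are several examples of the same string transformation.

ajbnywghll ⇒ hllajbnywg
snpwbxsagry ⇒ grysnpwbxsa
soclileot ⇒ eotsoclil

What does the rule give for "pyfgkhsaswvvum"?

The pattern: move the last 3 characters to the front (rotate right by 3).
So "pyfgkhsaswvvum" becomes "vumpyfgkhsaswv".

vumpyfgkhsaswv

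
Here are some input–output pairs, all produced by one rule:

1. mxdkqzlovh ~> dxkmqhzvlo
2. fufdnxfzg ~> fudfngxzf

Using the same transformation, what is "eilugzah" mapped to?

liueghza

Rule — move the first 2 characters to the end (rotate left by 2), then take characters alternately from the front and the back (1st, last, 2nd, 2nd-last, ...).
For "eilugzah", step one produces "lugzahei"; step two turns that into "liueghza".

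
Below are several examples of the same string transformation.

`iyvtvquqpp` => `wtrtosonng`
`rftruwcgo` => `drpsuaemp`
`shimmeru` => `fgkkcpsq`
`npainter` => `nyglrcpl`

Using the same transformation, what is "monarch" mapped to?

mlypafk

Each output is the input with this applied: shift every letter 2 places backward in the alphabet (wrapping around), then move the first character to the end.
Starting from "monarch": after the first operation, "kmlypaf"; after the second, "mlypafk".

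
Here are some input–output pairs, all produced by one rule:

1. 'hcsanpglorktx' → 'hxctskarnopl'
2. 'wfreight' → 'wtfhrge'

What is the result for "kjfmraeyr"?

Each output is the input with this applied: take characters alternately from the front and the back (1st, last, 2nd, 2nd-last, ...), then delete the last character.
For "kjfmraeyr" the result is "krjyfema".

krjyfema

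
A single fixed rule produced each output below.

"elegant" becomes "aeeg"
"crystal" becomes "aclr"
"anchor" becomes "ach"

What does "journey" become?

Each output is the input with this applied: sort the characters into alphabetical order, then delete the last 3 characters.
Starting from "journey": after the first operation, "ejnoruy"; after the second, "ejno".

ejno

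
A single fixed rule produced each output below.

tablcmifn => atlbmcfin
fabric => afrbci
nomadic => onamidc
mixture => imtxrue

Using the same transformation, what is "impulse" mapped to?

miupsle

The transformation: swap each adjacent pair of characters (1↔2, 3↔4, ...).
Doing the same to "impulse": "miupsle".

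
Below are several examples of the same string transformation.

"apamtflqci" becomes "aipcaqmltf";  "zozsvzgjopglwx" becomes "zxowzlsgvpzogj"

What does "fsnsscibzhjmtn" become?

The pattern: take characters alternately from the front and the back (1st, last, 2nd, 2nd-last, ...).
On "fsnsscibzhjmtn" that produces "fnstnmsjshczib".

fnstnmsjshczib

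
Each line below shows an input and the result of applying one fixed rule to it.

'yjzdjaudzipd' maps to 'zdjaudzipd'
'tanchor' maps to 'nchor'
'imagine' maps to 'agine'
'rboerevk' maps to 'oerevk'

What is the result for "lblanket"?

lanket

The rule is to delete the first 2 characters.
So "lblanket" becomes "lanket".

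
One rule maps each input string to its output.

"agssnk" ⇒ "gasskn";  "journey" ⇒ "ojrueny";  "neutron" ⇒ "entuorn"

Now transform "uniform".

The pattern: swap each adjacent pair of characters (1↔2, 3↔4, ...).
"uniform" → "nufirom".

nufirom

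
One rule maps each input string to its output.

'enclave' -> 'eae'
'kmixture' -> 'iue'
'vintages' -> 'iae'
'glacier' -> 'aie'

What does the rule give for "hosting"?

In each case the input is transformed by: keep only the vowels.
Applying that to "hosting" gives "oi".

oi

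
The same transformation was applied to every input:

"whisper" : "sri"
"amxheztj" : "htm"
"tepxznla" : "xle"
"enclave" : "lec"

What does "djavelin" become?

vij

Looking at the pairs, the operation is to move the first 3 characters to the end (rotate left by 3), then keep one character in every 3, starting at position 1 (positions 1st, 4th, 7th, ...).
Starting from "djavelin": after the first operation, "velindja"; after the second, "vij".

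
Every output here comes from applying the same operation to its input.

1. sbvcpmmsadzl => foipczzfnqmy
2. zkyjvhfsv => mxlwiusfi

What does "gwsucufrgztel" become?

tjfhphsetmgry

The rule is to shift every letter 13 places forward in the alphabet (wrapping around) — i.e. ROT13.
For "gwsucufrgztel" the result is "tjfhphsetmgry".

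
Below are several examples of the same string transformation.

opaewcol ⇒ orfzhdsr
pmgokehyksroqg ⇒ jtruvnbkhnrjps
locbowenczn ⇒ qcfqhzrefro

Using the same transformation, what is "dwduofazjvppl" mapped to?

The transformation: shift every letter 3 places forward in the alphabet (wrapping around), then reverse the string.
On "dwduofazjvppl": the first step gives "gzgxridcmysso", and the second then gives "ossymcdirxgzg".

ossymcdirxgzg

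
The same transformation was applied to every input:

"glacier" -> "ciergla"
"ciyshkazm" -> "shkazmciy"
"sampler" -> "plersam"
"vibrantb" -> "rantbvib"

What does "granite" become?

Each output is the input with this applied: move the first 3 characters to the end (rotate left by 3).
Doing the same to "granite": "nitegra".

nitegra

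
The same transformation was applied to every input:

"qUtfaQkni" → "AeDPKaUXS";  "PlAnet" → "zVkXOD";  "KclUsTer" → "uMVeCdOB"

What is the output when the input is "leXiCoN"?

VOhSmYx

In each case the input is transformed by: shift every letter 10 places forward in the alphabet (wrapping around), then flip the case of every letter.
Starting from "leXiCoN": after the first operation, "voHsMyX"; after the second, "VOhSmYx".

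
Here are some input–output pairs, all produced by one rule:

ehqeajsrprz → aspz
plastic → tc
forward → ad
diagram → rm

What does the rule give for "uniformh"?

om

Looking at the pairs, the operation is to keep every other character starting from the first (positions 1st, 3rd, 5th, ...), then delete the first 2 characters.
"uniformh" → "uiom" → "om".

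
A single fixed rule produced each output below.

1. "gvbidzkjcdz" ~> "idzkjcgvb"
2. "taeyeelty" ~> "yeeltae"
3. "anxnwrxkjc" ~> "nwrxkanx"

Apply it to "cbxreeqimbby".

reeqimbcbx

Each output is the input with this applied: delete the last 2 characters, then move the first 3 characters to the end (rotate left by 3).
Starting from "cbxreeqimbby": after the first operation, "cbxreeqimb"; after the second, "reeqimbcbx".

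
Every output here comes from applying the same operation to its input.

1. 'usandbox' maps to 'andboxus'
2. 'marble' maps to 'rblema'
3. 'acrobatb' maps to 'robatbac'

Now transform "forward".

rwardfo

The rule is to move the first 2 characters to the end (rotate left by 2).
On "forward" that produces "rwardfo".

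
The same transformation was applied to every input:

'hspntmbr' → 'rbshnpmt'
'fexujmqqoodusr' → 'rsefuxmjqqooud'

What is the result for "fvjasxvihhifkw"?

What's happening: move the last 2 characters to the front (rotate right by 2), then swap each adjacent pair of characters (1↔2, 3↔4, ...).
For "fvjasxvihhifkw" the result is "wkvfajxsivhhfi".

wkvfajxsivhhfi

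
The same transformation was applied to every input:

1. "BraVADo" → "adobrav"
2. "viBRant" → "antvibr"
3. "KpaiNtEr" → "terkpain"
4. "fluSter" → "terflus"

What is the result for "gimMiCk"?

What's happening: move the last 3 characters to the front (rotate right by 3), then convert every letter to lowercase.
"gimMiCk" → "iCkgimM" → "ickgimm".

ickgimm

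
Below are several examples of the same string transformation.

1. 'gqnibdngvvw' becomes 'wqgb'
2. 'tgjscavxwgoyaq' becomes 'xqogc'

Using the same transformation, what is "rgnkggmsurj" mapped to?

The transformation: keep one character in every 3, starting at position 2 (positions 2nd, 5th, 8th, ...), then sort the characters into reverse alphabetical order.
For "rgnkggmsurj", step one produces "ggsj"; step two turns that into "sjgg".
(Check on "gqnibdngvvw": → "qbgw" → "wqgb" ✓)

sjgg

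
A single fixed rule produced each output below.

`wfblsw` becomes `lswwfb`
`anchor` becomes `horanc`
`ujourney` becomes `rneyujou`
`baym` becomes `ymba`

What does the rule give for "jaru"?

The pattern: swap the front and back halves of the string.
So "jaru" becomes "ruja".

ruja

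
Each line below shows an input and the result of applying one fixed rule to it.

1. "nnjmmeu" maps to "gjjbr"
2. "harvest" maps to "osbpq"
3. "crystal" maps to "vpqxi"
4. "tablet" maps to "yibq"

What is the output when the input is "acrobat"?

Looking at the pairs, the operation is to shift every letter 3 places backward in the alphabet (wrapping around), then delete the first 2 characters.
Starting from "acrobat": after the first operation, "xzolyxq"; after the second, "olyxq".

olyxq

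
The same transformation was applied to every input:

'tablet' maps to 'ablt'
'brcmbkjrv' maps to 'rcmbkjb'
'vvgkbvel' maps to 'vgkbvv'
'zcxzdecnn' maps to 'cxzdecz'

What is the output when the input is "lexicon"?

exicl

The pattern: delete the last 2 characters, then move the first character to the end.
Working it through for "lexicon": intermediate "lexic", final "exicl".
(Check on "vvgkbvel": → "vvgkbv" → "vgkbvv" ✓)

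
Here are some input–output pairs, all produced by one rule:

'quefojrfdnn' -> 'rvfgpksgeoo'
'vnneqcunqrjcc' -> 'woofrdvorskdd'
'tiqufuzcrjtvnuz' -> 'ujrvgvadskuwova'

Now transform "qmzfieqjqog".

rnagjfrkrph

In each case the input is transformed by: shift every letter 1 place forward in the alphabet (wrapping around).
Doing the same to "qmzfieqjqog": "rnagjfrkrph".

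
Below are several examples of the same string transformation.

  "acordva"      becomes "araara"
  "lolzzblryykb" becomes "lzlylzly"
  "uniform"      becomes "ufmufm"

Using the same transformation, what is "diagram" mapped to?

dgmdgm

Looking at the pairs, the operation is to keep one character in every 3, starting at position 1 (positions 1st, 4th, 7th, ...), then write the whole string twice.
On "diagram": the first step gives "dgm", and the second then gives "dgmdgm".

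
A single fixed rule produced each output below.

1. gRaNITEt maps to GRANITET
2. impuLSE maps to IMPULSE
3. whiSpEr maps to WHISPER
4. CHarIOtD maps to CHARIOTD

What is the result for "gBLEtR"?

The pattern: convert every letter to uppercase.
So "gBLEtR" becomes "GBLETR".

GBLETR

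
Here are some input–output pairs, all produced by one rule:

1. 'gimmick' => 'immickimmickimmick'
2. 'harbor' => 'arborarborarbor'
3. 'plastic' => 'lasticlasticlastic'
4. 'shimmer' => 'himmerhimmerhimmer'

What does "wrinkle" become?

The rule is to delete the first character, then write the whole string 3 times in a row.
Starting from "wrinkle": after the first operation, "rinkle"; after the second, "rinklerinklerinkle".

rinklerinklerinkle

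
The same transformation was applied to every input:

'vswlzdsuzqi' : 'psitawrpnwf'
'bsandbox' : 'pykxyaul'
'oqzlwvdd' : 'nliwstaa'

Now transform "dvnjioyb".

Rule — shift every letter 3 places backward in the alphabet (wrapping around), then swap each adjacent pair of characters (1↔2, 3↔4, ...).
Applying both steps to "dvnjioyb": "askgflvy", then "sagklfyv".

sagklfyv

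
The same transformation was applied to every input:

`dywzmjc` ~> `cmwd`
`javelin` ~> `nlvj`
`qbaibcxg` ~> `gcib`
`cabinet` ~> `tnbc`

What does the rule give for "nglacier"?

riag

The transformation: reverse the string, then keep every other character starting from the first (positions 1st, 3rd, 5th, ...).
On "nglacier": the first step gives "reicalgn", and the second then gives "riag".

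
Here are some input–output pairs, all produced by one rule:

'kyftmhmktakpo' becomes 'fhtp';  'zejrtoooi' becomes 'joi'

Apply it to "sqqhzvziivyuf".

What's happening: keep one character in every 3, starting at position 3 (positions 3rd, 6th, 9th, ...).
So "sqqhzvziivyuf" becomes "qviu".

qviu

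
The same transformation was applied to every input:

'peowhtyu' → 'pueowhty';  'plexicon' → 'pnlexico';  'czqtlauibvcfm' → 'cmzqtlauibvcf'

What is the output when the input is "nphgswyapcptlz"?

The transformation: swap the first and last characters, then move the last character to the front.
Doing the same to "nphgswyapcptlz": "nzphgswyapcptl".

nzphgswyapcptl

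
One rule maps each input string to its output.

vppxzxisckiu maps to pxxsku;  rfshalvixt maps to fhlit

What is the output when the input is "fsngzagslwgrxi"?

In each case the input is transformed by: keep every other character starting from the second (positions 2nd, 4th, 6th, ...).
On "fsngzagslwgrxi" that produces "sgaswri".

sgaswri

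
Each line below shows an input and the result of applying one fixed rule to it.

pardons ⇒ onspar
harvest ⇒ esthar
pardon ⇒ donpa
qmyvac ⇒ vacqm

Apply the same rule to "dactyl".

The pattern: move the last 3 characters to the front (rotate right by 3), then delete the last character.
Applying both steps to "dactyl": "tyldac", then "tylda".

tylda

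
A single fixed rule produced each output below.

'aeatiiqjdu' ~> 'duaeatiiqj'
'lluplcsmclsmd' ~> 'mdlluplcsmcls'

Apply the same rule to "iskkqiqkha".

Rule — move the last 2 characters to the front (rotate right by 2).
Doing the same to "iskkqiqkha": "haiskkqiqk".

haiskkqiqk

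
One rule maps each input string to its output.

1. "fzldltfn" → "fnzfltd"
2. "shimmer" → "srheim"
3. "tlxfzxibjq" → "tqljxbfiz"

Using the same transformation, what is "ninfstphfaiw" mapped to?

nwiinaffsht

What's happening: take characters alternately from the front and the back (1st, last, 2nd, 2nd-last, ...), then delete the last character.
For "ninfstphfaiw", step one produces "nwiinaffshtp"; step two turns that into "nwiinaffsht".
(Check on "shimmer": → "srheimm" → "srheim" ✓)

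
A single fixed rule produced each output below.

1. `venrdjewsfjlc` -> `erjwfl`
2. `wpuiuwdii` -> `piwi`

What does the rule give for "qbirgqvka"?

brqk

The transformation: keep every other character starting from the second (positions 2nd, 4th, 6th, ...).
On "qbirgqvka" that produces "brqk".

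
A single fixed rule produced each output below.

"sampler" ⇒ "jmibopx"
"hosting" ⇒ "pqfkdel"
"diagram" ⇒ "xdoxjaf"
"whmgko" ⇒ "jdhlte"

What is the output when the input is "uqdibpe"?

In each case the input is transformed by: move the first 2 characters to the end (rotate left by 2), then shift every letter 3 places backward in the alphabet (wrapping around).
Working it through for "uqdibpe": intermediate "dibpeuq", final "afymbrn".

afymbrn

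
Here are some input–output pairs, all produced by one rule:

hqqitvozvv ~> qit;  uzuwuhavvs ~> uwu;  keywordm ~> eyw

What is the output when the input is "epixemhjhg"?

ixe

Each output is the input with this applied: swap the front and back halves of the string, then keep only the last 3 characters.
Starting from "epixemhjhg": after the first operation, "mhjhgepixe"; after the second, "ixe".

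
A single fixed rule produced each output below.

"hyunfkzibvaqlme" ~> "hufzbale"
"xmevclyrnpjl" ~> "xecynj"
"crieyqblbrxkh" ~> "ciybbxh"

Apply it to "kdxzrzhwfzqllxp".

kxrhfqlp

Rule — keep every other character starting from the first (positions 1st, 3rd, 5th, ...).
For "kdxzrzhwfzqllxp" the result is "kxrhfqlp".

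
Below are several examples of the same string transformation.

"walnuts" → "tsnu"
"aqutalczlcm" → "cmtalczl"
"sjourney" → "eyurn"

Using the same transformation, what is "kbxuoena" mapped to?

nauoe

The rule is to delete the first 3 characters, then move the last 2 characters to the front (rotate right by 2).
Working it through for "kbxuoena": intermediate "uoena", final "nauoe".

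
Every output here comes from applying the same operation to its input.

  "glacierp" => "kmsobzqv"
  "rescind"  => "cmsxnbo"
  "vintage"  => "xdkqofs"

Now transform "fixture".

hdebops

Looking at the pairs, the operation is to move the first 2 characters to the end (rotate left by 2), then shift every letter 10 places forward in the alphabet (wrapping around).
Doing the same to "fixture": "hdebops".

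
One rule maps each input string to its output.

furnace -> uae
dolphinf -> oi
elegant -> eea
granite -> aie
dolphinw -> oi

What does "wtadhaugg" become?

aau

What's happening: keep only the vowels.
So "wtadhaugg" becomes "aau".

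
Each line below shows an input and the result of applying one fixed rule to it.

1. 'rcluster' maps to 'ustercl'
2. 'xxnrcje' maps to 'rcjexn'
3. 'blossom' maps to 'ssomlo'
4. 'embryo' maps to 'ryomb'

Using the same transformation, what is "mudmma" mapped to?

The transformation: delete the first character, then move the first 2 characters to the end (rotate left by 2).
Applying both steps to "mudmma": "udmma", then "mmaud".

mmaud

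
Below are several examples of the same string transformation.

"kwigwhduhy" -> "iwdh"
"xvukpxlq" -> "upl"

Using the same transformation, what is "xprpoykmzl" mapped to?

Each output is the input with this applied: keep every other character starting from the first (positions 1st, 3rd, 5th, ...), then delete the first character.
Doing the same to "xprpoykmzl": "rokz".

rokz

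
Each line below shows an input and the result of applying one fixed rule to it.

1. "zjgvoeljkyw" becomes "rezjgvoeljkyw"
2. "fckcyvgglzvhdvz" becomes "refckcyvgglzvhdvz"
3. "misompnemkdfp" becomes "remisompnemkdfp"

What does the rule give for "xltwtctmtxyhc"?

rexltwtctmtxyhc

What's happening: prepend "re".
For "xltwtctmtxyhc" the result is "rexltwtctmtxyhc".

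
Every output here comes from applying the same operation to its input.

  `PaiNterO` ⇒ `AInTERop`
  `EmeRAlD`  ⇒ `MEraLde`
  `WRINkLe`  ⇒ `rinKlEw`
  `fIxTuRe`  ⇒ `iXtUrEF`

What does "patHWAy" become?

What's happening: move the first character to the end, then flip the case of every letter.
"patHWAy" → "atHWAyp" → "AThwaYP".

AThwaYP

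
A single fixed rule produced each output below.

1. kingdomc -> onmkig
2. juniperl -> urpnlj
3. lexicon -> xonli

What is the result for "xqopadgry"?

yxrqpog

In each case the input is transformed by: sort the characters into reverse alphabetical order, then delete the last 2 characters.
"xqopadgry" → "yxrqpog".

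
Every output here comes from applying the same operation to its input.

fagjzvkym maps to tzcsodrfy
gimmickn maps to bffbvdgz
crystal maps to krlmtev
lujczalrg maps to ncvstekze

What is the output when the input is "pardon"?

Looking at the pairs, the operation is to move the first character to the end, then shift every letter 7 places backward in the alphabet (wrapping around).
Starting from "pardon": after the first operation, "ardonp"; after the second, "tkwhgi".

tkwhgi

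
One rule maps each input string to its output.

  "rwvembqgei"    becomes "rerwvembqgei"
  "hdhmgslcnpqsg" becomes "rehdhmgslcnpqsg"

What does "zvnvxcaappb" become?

rezvnvxcaappb

The transformation: prepend "re".
So "zvnvxcaappb" becomes "rezvnvxcaappb".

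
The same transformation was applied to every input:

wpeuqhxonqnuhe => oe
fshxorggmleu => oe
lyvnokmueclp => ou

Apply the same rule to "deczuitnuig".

eu

In each case the input is transformed by: keep one character in every 3, starting at position 2 (positions 2nd, 5th, 8th, ...), then keep only the vowels.
Starting from "deczuitnuig": after the first operation, "eung"; after the second, "eu".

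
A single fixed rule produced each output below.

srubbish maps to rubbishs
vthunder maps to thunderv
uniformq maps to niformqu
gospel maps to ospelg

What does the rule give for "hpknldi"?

pknldih

The transformation: move the first character to the end.
"hpknldi" → "pknldih".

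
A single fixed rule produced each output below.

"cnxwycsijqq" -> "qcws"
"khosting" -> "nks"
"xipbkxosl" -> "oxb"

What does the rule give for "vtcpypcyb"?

The rule is to keep one character in every 3, starting at position 1 (positions 1st, 4th, 7th, ...), then move the last character to the front.
"vtcpypcyb" → "vpc" → "cvp".

cvp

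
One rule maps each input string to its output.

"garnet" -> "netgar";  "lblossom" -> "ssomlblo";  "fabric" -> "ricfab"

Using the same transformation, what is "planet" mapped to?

What's happening: swap the front and back halves of the string.
"planet" → "netpla".

netpla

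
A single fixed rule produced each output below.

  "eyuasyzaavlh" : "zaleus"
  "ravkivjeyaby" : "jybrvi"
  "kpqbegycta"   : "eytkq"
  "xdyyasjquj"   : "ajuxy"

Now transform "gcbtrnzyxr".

rzxgb

What's happening: keep every other character starting from the first (positions 1st, 3rd, 5th, ...), then move the last 3 characters to the front (rotate right by 3).
On "gcbtrnzyxr": the first step gives "gbrzx", and the second then gives "rzxgb".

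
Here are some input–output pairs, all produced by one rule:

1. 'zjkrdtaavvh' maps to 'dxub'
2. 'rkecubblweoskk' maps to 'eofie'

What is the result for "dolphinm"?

Each output is the input with this applied: shift every letter 6 places backward in the alphabet (wrapping around), then keep one character in every 3, starting at position 2 (positions 2nd, 5th, 8th, ...).
Applying that to "dolphinm" gives "ibg".
(Check on "zjkrdtaavvh": → "tdelxnuuppb" → "dxub" ✓)

ibg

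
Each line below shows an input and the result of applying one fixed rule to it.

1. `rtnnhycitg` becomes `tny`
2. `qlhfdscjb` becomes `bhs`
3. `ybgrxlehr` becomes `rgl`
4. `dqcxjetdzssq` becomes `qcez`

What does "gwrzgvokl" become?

lrv

Each output is the input with this applied: keep one character in every 3, starting at position 3 (positions 3rd, 6th, 9th, ...), then move the last character to the front.
For "gwrzgvokl" the result is "lrv".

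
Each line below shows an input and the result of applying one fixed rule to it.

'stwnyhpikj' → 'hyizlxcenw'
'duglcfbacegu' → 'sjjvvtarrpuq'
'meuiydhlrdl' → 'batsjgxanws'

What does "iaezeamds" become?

The transformation: shift every letter 11 places backward in the alphabet (wrapping around), then take characters alternately from the front and the back (1st, last, 2nd, 2nd-last, ...).
Applying both steps to "iaezeamds": "xptotpbsh", then "xhpstbopt".

xhpstbopt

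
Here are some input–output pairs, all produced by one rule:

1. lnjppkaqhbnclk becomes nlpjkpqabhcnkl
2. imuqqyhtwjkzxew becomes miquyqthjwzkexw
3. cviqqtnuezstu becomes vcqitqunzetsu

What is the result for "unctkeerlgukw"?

nutcekreglkuw

The rule is to swap each adjacent pair of characters (1↔2, 3↔4, ...).
On "unctkeerlgukw" that produces "nutcekreglkuw".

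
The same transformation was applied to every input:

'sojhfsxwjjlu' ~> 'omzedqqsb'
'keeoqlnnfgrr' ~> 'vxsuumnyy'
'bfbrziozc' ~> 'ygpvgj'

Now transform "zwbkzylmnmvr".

rgfstutcy

The transformation: shift every letter 7 places forward in the alphabet (wrapping around), then delete the first 3 characters.
On "zwbkzylmnmvr" that produces "rgfstutcy".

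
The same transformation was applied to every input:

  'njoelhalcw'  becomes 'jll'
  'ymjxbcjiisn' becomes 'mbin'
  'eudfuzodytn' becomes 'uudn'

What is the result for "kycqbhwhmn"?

ybh

The pattern: keep one character in every 3, starting at position 2 (positions 2nd, 5th, 8th, ...).
For "kycqbhwhmn" the result is "ybh".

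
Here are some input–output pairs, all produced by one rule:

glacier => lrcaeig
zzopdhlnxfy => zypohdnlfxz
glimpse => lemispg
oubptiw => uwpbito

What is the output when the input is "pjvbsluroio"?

jobvlsruiop

Rule — swap the first and last characters, then swap each adjacent pair of characters (1↔2, 3↔4, ...).
Starting from "pjvbsluroio": after the first operation, "ojvbsluroip"; after the second, "jobvlsruiop".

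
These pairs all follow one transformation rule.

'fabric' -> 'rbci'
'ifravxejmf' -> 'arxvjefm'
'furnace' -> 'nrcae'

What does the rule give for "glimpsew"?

Each output is the input with this applied: swap each adjacent pair of characters (1↔2, 3↔4, ...), then delete the first 2 characters.
Applying both steps to "glimpsew": "lgmispwe", then "mispwe".

mispwe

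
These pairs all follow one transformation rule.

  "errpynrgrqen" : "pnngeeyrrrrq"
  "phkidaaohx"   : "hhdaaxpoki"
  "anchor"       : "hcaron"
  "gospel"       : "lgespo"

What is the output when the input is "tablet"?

ebattl

The transformation: sort the characters into reverse alphabetical order, then swap the front and back halves of the string.
Applying both steps to "tablet": "ttleba", then "ebattl".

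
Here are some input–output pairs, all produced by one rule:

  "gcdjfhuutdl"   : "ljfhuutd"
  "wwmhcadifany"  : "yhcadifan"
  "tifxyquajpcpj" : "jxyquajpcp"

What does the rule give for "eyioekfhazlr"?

The rule is to delete the first 3 characters, then move the last character to the front.
"eyioekfhazlr" → "oekfhazlr" → "roekfhazl".

roekfhazl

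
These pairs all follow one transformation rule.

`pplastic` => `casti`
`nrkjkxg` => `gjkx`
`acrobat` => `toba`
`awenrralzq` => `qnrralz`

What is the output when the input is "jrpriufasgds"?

sriufasgd

The pattern: delete the first 3 characters, then move the last character to the front.
For "jrpriufasgds", step one produces "riufasgds"; step two turns that into "sriufasgd".
(Check on "acrobat": → "obat" → "toba" ✓)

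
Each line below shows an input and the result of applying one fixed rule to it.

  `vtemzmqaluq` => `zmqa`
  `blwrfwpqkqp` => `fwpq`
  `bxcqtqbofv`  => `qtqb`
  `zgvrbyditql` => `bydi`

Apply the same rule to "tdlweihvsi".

weih

The pattern: delete the last 3 characters, then keep only the last 4 characters.
On "tdlweihvsi": the first step gives "tdlweih", and the second then gives "weih".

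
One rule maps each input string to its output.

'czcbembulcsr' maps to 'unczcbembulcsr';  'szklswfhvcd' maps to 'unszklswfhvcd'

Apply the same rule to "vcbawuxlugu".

In each case the input is transformed by: prepend "un".
Doing the same to "vcbawuxlugu": "unvcbawuxlugu".

unvcbawuxlugu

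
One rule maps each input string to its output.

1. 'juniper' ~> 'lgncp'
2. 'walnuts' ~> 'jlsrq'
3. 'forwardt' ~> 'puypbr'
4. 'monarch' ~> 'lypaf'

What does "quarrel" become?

What's happening: shift every letter 2 places backward in the alphabet (wrapping around), then delete the first 2 characters.
"quarrel" → "osyppcj" → "yppcj".
(Check on "forwardt": → "dmpuypbr" → "puypbr" ✓)

yppcj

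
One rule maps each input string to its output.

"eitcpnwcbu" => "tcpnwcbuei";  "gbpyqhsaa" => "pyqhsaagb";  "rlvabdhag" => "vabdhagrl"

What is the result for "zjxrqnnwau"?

What's happening: move the first 2 characters to the end (rotate left by 2).
"zjxrqnnwau" → "xrqnnwauzj".

xrqnnwauzj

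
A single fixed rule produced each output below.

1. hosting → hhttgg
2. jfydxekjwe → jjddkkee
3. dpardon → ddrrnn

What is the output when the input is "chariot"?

The transformation: keep one character in every 3, starting at position 1 (positions 1st, 4th, 7th, ...), then double every character.
So "chariot" becomes "ccrrtt".

ccrrtt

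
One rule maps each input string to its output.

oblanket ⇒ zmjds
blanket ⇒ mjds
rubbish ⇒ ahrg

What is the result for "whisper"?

In each case the input is transformed by: delete the first 3 characters, then shift every letter 1 place backward in the alphabet (wrapping around).
On "whisper": the first step gives "sper", and the second then gives "rodq".

rodq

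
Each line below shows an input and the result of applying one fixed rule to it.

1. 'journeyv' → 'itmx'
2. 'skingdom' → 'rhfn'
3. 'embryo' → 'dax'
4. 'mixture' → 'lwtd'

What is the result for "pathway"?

Looking at the pairs, the operation is to keep every other character starting from the first (positions 1st, 3rd, 5th, ...), then shift every letter 1 place backward in the alphabet (wrapping around).
Working it through for "pathway": intermediate "ptwy", final "osvx".

osvx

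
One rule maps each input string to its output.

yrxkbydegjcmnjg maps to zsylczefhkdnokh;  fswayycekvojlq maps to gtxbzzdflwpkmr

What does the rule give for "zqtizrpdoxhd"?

Looking at the pairs, the operation is to shift every letter 1 place forward in the alphabet (wrapping around).
For "zqtizrpdoxhd" the result is "arujasqepyie".

arujasqepyie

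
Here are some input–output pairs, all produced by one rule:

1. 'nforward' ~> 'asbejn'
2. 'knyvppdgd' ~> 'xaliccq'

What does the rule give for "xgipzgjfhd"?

Looking at the pairs, the operation is to delete the last 2 characters, then shift every letter 13 places forward in the alphabet (wrapping around) — i.e. ROT13.
Applying that to "xgipzgjfhd" gives "ktvcmtws".

ktvcmtws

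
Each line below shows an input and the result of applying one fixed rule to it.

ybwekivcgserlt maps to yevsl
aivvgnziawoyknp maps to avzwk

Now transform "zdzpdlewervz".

Each output is the input with this applied: keep one character in every 3, starting at position 1 (positions 1st, 4th, 7th, ...).
For "zdzpdlewervz" the result is "zper".

zper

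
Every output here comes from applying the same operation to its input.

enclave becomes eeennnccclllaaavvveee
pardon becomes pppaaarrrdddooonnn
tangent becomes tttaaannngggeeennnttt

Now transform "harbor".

hhhaaarrrbbbooorrr

In each case the input is transformed by: repeat every character 3 times.
"harbor" → "hhhaaarrrbbbooorrr".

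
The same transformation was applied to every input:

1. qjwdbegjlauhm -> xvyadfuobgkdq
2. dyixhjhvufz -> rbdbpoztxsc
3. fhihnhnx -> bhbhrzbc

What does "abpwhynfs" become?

qbshzmuvj

The rule is to shift every letter 6 places backward in the alphabet (wrapping around), then move the first 3 characters to the end (rotate left by 3).
On "abpwhynfs": the first step gives "uvjqbshzm", and the second then gives "qbshzmuvj".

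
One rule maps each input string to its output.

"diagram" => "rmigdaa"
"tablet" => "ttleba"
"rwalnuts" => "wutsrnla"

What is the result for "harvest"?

What's happening: sort the characters into reverse alphabetical order.
So "harvest" becomes "vtsrhea".

vtsrhea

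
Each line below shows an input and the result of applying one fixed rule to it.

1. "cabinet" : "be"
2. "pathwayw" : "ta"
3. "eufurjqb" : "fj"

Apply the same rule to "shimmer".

ie

What's happening: keep one character in every 3, starting at position 3 (positions 3rd, 6th, 9th, ...).
"shimmer" → "ie".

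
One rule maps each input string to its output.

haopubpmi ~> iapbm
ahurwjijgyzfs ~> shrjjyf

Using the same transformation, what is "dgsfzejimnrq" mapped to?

The transformation: move the last character to the front, then keep every other character starting from the first (positions 1st, 3rd, 5th, ...).
Working it through for "dgsfzejimnrq": intermediate "qdgsfzejimnr", final "qgfein".
(Check on "haopubpmi": → "ihaopubpm" → "iapbm" ✓)

qgfein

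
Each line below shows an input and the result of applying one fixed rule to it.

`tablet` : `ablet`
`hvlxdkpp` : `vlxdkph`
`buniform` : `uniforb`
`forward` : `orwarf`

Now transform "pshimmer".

shimmep

The pattern: delete the last character, then move the first character to the end.
Working it through for "pshimmer": intermediate "pshimme", final "shimmep".
(Check on "tablet": → "table" → "ablet" ✓)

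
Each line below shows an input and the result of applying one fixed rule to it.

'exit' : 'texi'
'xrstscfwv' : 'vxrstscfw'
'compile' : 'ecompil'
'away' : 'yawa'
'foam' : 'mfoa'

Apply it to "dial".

Rule — move the last character to the front.
So "dial" becomes "ldia".

ldia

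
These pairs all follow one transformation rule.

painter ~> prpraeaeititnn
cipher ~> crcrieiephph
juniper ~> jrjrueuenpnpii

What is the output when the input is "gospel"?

glgloeoespsp

In each case the input is transformed by: double every character, then take characters alternately from the front and the back (1st, last, 2nd, 2nd-last, ...).
Working it through for "gospel": intermediate "ggoossppeell", final "glgloeoespsp".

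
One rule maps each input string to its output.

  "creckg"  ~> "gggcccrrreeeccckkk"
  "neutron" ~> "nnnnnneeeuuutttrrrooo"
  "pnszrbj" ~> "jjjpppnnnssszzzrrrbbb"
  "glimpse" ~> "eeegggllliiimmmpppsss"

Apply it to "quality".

In each case the input is transformed by: move the last character to the front, then repeat every character 3 times.
Working it through for "quality": intermediate "yqualit", final "yyyqqquuuaaallliiittt".

yyyqqquuuaaallliiittt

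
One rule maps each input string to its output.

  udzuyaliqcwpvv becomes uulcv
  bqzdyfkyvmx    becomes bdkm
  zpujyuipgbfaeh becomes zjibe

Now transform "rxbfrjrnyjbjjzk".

rfrjj

Looking at the pairs, the operation is to keep one character in every 3, starting at position 1 (positions 1st, 4th, 7th, ...).
Applying that to "rxbfrjrnyjbjjzk" gives "rfrjj".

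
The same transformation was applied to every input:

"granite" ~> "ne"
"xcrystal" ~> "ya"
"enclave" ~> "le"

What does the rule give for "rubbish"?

In each case the input is transformed by: keep one character in every 3, starting at position 1 (positions 1st, 4th, 7th, ...), then delete the first character.
On "rubbish": the first step gives "rbh", and the second then gives "bh".
(Check on "xcrystal": → "xya" → "ya" ✓)

bh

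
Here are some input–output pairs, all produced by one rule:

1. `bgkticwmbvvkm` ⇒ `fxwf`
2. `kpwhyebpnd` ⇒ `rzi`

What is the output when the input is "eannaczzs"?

What's happening: keep one character in every 3, starting at position 3 (positions 3rd, 6th, 9th, ...), then shift every letter 5 places backward in the alphabet (wrapping around).
For "eannaczzs", step one produces "ncs"; step two turns that into "ixn".

ixn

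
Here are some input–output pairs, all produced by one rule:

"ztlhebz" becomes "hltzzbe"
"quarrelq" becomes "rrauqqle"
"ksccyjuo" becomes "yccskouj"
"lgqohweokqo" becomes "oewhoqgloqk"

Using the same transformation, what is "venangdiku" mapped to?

dgnanevuki

What's happening: move the last 3 characters to the front (rotate right by 3), then reverse the string.
Doing the same to "venangdiku": "dgnanevuki".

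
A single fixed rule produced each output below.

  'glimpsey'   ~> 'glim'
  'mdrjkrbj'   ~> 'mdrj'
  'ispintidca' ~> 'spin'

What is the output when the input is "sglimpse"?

In each case the input is transformed by: swap the front and back halves of the string, then keep only the last 4 characters.
Applying both steps to "sglimpse": "mpsesgli", then "sgli".

sgli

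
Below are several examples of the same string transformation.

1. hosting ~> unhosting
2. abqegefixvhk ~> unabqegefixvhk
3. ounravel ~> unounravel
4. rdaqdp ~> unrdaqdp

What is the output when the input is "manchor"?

unmanchor

In each case the input is transformed by: prepend "un".
Doing the same to "manchor": "unmanchor".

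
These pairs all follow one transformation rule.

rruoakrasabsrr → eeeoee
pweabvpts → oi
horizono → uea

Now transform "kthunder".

uae

In each case the input is transformed by: shift every letter 13 places forward in the alphabet (wrapping around) — i.e. ROT13, then keep only the vowels.
Applying both steps to "kthunder": "xguhaqre", then "uae".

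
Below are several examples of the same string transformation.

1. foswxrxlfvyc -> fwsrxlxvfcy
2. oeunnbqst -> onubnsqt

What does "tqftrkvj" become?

ttfkrjv

What's happening: swap each adjacent pair of characters (1↔2, 3↔4, ...), then delete the first character.
Doing the same to "tqftrkvj": "ttfkrjv".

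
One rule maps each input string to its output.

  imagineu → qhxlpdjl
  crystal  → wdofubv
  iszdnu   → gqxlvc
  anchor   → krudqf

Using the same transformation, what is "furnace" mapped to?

Rule — move the last 3 characters to the front (rotate right by 3), then shift every letter 3 places forward in the alphabet (wrapping around).
"furnace" → "dfhixuq".
(Check on "anchor": → "horanc" → "krudqf" ✓)

dfhixuq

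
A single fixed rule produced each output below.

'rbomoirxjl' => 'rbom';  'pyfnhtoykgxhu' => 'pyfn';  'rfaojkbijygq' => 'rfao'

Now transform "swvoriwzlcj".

swvo

Each output is the input with this applied: keep only the first 4 characters.
"swvoriwzlcj" → "swvo".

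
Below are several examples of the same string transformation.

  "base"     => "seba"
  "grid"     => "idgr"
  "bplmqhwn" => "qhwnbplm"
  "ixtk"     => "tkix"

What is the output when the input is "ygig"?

igyg

The rule is to swap the front and back halves of the string.
For "ygig" the result is "igyg".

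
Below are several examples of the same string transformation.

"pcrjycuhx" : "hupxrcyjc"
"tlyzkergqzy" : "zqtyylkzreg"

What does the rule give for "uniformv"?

The transformation: move the last 3 characters to the front (rotate right by 3), then swap each adjacent pair of characters (1↔2, 3↔4, ...).
For "uniformv", step one produces "rmvunifo"; step two turns that into "mruvinof".

mruvinof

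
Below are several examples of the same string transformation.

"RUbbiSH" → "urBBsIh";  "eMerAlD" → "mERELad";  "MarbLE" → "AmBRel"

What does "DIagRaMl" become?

idGAArLm

The transformation: flip the case of every letter, then swap each adjacent pair of characters (1↔2, 3↔4, ...).
Starting from "DIagRaMl": after the first operation, "diAGrAmL"; after the second, "idGAArLm".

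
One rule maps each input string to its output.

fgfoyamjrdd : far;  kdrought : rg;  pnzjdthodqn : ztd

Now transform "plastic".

ai

In each case the input is transformed by: keep one character in every 3, starting at position 3 (positions 3rd, 6th, 9th, ...).
Applying that to "plastic" gives "ai".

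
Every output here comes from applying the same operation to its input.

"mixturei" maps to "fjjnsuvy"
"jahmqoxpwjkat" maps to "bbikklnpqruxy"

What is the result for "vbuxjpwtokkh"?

cikllpquvwxy

The rule is to sort the characters into alphabetical order, then shift every letter 1 place forward in the alphabet (wrapping around).
Applying both steps to "vbuxjpwtokkh": "bhjkkoptuvwx", then "cikllpquvwxy".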